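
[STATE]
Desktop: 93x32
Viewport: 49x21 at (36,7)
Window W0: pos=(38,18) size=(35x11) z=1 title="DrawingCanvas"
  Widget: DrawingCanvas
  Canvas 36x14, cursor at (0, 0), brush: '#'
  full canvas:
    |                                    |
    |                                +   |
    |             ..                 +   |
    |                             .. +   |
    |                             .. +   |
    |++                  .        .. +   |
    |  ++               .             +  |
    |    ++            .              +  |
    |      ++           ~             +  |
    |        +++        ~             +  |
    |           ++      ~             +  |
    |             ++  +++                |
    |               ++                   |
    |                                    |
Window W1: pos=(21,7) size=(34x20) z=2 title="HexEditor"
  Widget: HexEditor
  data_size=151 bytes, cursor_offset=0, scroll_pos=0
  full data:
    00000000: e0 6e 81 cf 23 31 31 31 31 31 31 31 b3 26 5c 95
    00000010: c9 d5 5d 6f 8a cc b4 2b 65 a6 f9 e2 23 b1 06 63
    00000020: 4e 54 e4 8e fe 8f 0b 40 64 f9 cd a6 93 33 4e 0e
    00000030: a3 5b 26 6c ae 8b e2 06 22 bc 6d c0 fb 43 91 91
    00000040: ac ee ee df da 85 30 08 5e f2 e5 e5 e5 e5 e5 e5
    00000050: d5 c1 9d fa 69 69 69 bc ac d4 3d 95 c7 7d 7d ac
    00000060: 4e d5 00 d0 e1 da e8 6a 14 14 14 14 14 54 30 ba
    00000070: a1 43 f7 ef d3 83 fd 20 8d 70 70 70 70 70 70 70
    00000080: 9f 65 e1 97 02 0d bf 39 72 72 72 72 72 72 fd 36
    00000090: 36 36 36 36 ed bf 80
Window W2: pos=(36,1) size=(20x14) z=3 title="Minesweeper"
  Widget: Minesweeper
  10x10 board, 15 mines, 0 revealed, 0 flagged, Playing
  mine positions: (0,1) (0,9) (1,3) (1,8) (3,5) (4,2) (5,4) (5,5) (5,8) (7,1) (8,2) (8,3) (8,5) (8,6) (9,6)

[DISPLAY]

┃■■■■■■■■■■        ┃                             
┃■■■■■■■■■■        ┃                             
┃■■■■■■■■■■        ┃                             
┃■■■■■■■■■■        ┃                             
┃■■■■■■■■■■        ┃                             
┃■■■■■■■■■■        ┃                             
┃■■■■■■■■■■        ┃                             
┗━━━━━━━━━━━━━━━━━━┛                             
1 9d fa 69 69 69 b┃                              
5 00 d0 e1 da e8 6┃                              
3 f7 ef d3 83 fd 2┃                              
5 e1 97 02 0d bf 3┃━━━━━━━━━━━━━━━━━┓            
6 36 36 ed bf 80  ┃                 ┃            
                  ┃─────────────────┨            
                  ┃                 ┃            
                  ┃                +┃            
                  ┃                +┃            
                  ┃             .. +┃            
                  ┃             .. +┃            
━━━━━━━━━━━━━━━━━━┛    .        .. +┃            
  ┃  ++               .             ┃            


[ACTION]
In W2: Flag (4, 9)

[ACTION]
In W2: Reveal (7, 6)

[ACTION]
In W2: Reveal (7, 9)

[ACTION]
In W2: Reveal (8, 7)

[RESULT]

┃■■■■■■■■■■        ┃                             
┃■■■■■■■■■⚑        ┃                             
┃■■■■■■■■■■        ┃                             
┃■■■■■■■111        ┃                             
┃■■■■■■21          ┃                             
┃■■■■■■■2          ┃                             
┃■■■■■■■2          ┃                             
┗━━━━━━━━━━━━━━━━━━┛                             
1 9d fa 69 69 69 b┃                              
5 00 d0 e1 da e8 6┃                              
3 f7 ef d3 83 fd 2┃                              
5 e1 97 02 0d bf 3┃━━━━━━━━━━━━━━━━━┓            
6 36 36 ed bf 80  ┃                 ┃            
                  ┃─────────────────┨            
                  ┃                 ┃            
                  ┃                +┃            
                  ┃                +┃            
                  ┃             .. +┃            
                  ┃             .. +┃            
━━━━━━━━━━━━━━━━━━┛    .        .. +┃            
  ┃  ++               .             ┃            


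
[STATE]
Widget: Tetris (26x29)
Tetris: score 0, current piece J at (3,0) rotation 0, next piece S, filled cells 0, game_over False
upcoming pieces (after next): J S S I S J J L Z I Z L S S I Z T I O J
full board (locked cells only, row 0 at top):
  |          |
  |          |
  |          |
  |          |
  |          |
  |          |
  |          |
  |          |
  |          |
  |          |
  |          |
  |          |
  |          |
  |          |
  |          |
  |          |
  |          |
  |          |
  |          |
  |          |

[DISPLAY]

   █      │Next:          
   ███    │ ░░            
          │░░             
          │               
          │               
          │               
          │Score:         
          │0              
          │               
          │               
          │               
          │               
          │               
          │               
          │               
          │               
          │               
          │               
          │               
          │               
          │               
          │               
          │               
          │               
          │               
          │               
          │               
          │               
          │               


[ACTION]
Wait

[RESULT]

          │Next:          
   █      │ ░░            
   ███    │░░             
          │               
          │               
          │               
          │Score:         
          │0              
          │               
          │               
          │               
          │               
          │               
          │               
          │               
          │               
          │               
          │               
          │               
          │               
          │               
          │               
          │               
          │               
          │               
          │               
          │               
          │               
          │               


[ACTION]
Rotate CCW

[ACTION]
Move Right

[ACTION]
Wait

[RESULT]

          │Next:          
          │ ░░            
     █    │░░             
     █    │               
    ██    │               
          │               
          │Score:         
          │0              
          │               
          │               
          │               
          │               
          │               
          │               
          │               
          │               
          │               
          │               
          │               
          │               
          │               
          │               
          │               
          │               
          │               
          │               
          │               
          │               
          │               


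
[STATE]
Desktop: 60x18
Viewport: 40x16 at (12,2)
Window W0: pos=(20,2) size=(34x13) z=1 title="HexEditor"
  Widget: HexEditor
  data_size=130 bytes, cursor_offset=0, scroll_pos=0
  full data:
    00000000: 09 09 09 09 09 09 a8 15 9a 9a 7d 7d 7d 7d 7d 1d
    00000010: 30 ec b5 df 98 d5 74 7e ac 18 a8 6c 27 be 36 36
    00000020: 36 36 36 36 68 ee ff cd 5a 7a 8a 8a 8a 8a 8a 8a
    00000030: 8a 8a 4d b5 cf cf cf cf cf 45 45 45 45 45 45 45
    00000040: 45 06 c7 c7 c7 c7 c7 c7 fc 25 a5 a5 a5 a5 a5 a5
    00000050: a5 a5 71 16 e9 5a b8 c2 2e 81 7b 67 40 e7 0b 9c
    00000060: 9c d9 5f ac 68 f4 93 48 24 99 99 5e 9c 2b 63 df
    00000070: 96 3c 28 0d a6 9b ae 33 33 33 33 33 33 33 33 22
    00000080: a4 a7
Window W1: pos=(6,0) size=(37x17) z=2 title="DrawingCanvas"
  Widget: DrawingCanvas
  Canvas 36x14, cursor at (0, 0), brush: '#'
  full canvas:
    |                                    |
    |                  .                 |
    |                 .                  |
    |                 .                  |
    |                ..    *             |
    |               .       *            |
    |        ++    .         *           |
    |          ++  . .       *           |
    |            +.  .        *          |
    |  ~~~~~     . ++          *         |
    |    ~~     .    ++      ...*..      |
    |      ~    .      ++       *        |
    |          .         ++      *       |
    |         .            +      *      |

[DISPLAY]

──────────────────────────────┨━━━━━━━━━
                              ┃         
             .                ┃─────────
            .                 ┃09 09 a8 
            .                 ┃98 d5 74 
           ..    *            ┃68 ee ff 
          .       *           ┃cf cf cf 
   ++    .         *          ┃c7 c7 c7 
     ++  . .       *          ┃e9 5a b8 
       +.  .        *         ┃68 f4 93 
~~     . ++          *        ┃a6 9b ae 
~     .    ++      ...*..     ┃         
 ~    .      ++       *       ┃━━━━━━━━━
     .         ++      *      ┃         
━━━━━━━━━━━━━━━━━━━━━━━━━━━━━━┛         
                                        


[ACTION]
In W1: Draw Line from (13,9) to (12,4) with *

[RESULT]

──────────────────────────────┨━━━━━━━━━
                              ┃         
             .                ┃─────────
            .                 ┃09 09 a8 
            .                 ┃98 d5 74 
           ..    *            ┃68 ee ff 
          .       *           ┃cf cf cf 
   ++    .         *          ┃c7 c7 c7 
     ++  . .       *          ┃e9 5a b8 
       +.  .        *         ┃68 f4 93 
~~     . ++          *        ┃a6 9b ae 
~     .    ++      ...*..     ┃         
 ~    .      ++       *       ┃━━━━━━━━━
**   .         ++      *      ┃         
━━━━━━━━━━━━━━━━━━━━━━━━━━━━━━┛         
                                        


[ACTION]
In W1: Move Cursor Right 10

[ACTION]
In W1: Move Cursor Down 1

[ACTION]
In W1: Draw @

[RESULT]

──────────────────────────────┨━━━━━━━━━
                              ┃         
     @       .                ┃─────────
            .                 ┃09 09 a8 
            .                 ┃98 d5 74 
           ..    *            ┃68 ee ff 
          .       *           ┃cf cf cf 
   ++    .         *          ┃c7 c7 c7 
     ++  . .       *          ┃e9 5a b8 
       +.  .        *         ┃68 f4 93 
~~     . ++          *        ┃a6 9b ae 
~     .    ++      ...*..     ┃         
 ~    .      ++       *       ┃━━━━━━━━━
**   .         ++      *      ┃         
━━━━━━━━━━━━━━━━━━━━━━━━━━━━━━┛         
                                        


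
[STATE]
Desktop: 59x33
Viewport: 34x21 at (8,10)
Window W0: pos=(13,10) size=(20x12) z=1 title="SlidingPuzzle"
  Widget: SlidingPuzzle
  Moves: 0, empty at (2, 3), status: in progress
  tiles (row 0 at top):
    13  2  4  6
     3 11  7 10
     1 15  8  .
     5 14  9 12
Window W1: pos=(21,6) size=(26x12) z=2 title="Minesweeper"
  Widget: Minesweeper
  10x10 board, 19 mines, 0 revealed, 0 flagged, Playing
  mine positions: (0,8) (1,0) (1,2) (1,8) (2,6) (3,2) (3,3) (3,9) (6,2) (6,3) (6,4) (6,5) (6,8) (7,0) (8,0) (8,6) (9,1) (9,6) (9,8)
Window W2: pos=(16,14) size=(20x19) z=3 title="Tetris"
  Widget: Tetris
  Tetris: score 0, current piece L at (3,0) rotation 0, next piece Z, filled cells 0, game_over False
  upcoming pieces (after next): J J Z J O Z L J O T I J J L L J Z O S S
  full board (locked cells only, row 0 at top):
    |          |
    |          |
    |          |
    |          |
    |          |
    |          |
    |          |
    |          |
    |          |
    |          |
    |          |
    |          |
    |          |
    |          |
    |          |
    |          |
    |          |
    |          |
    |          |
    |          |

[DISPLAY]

     ┏━━━━━━━┃■■■■■■■■■■          
     ┃ Slidin┃■■■■■■■■■■          
     ┠───────┃■■■■■■■■■■          
     ┃┌────┬─┃■■■■■■■■■■          
     ┃│ ┏━━━━━━━━━━━━━━━━━━┓      
     ┃├─┃ Tetris           ┃      
     ┃│ ┠──────────────────┨      
     ┃├─┃                  ┃━━━━━━
     ┃│ ┃                  ┃      
     ┃├─┃                  ┃      
     ┃│ ┃                  ┃      
     ┗━━┃                  ┃      
        ┃                  ┃      
        ┃                  ┃      
        ┃                  ┃      
        ┃                  ┃      
        ┃                  ┃      
        ┃                  ┃      
        ┃                  ┃      
        ┃                  ┃      
        ┃                  ┃      


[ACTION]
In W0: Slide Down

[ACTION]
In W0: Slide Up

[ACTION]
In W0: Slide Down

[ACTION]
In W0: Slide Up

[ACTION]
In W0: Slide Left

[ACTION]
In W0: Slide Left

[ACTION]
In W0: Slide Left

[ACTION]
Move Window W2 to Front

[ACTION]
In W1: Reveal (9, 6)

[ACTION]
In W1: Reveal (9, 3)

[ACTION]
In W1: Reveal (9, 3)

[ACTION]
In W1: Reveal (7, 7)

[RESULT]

     ┏━━━━━━━┃✹■✹■■■■■✹■          
     ┃ Slidin┃■■■■■■✹■■■          
     ┠───────┃■■✹✹■■■■■✹          
     ┃┌────┬─┃■■■■■■■■■■          
     ┃│ ┏━━━━━━━━━━━━━━━━━━┓      
     ┃├─┃ Tetris           ┃      
     ┃│ ┠──────────────────┨      
     ┃├─┃                  ┃━━━━━━
     ┃│ ┃                  ┃      
     ┃├─┃                  ┃      
     ┃│ ┃                  ┃      
     ┗━━┃                  ┃      
        ┃                  ┃      
        ┃                  ┃      
        ┃                  ┃      
        ┃                  ┃      
        ┃                  ┃      
        ┃                  ┃      
        ┃                  ┃      
        ┃                  ┃      
        ┃                  ┃      


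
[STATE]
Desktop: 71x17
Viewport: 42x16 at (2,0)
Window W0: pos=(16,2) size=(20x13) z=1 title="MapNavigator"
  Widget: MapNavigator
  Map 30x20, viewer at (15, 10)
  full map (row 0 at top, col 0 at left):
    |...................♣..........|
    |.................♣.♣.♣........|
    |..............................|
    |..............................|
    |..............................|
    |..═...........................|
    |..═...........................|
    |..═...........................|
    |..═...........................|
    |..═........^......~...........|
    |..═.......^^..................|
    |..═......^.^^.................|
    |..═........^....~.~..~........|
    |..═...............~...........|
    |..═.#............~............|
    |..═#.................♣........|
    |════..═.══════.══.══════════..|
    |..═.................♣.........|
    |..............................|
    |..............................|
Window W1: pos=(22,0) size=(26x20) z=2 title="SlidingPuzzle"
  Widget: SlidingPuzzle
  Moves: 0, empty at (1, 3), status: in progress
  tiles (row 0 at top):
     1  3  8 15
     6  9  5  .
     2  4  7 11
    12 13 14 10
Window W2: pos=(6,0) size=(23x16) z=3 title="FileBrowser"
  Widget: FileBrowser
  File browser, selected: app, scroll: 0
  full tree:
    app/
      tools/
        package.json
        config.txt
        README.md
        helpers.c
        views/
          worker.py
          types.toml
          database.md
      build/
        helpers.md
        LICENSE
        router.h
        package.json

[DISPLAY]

    ┏━━━━━━━━━━━━━━━━━━━━━┓━━━━━━━━━━━━━━━
    ┃ FileBrowser         ┃ngPuzzle       
    ┠─────────────────────┨───────────────
    ┃> [-] app/           ┃────┬────┬────┐
    ┃    [+] tools/       ┃  3 │  8 │ 15 │
    ┃    [+] build/       ┃────┼────┼────┤
    ┃                     ┃  9 │  5 │    │
    ┃                     ┃────┼────┼────┤
    ┃                     ┃  4 │  7 │ 11 │
    ┃                     ┃────┼────┼────┤
    ┃                     ┃ 13 │ 14 │ 10 │
    ┃                     ┃────┴────┴────┘
    ┃                     ┃ 0             
    ┃                     ┃               
    ┃                     ┃               
    ┗━━━━━━━━━━━━━━━━━━━━━┛               


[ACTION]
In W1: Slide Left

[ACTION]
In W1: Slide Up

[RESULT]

    ┏━━━━━━━━━━━━━━━━━━━━━┓━━━━━━━━━━━━━━━
    ┃ FileBrowser         ┃ngPuzzle       
    ┠─────────────────────┨───────────────
    ┃> [-] app/           ┃────┬────┬────┐
    ┃    [+] tools/       ┃  3 │  8 │ 15 │
    ┃    [+] build/       ┃────┼────┼────┤
    ┃                     ┃  9 │  5 │ 11 │
    ┃                     ┃────┼────┼────┤
    ┃                     ┃  4 │  7 │    │
    ┃                     ┃────┼────┼────┤
    ┃                     ┃ 13 │ 14 │ 10 │
    ┃                     ┃────┴────┴────┘
    ┃                     ┃ 1             
    ┃                     ┃               
    ┃                     ┃               
    ┗━━━━━━━━━━━━━━━━━━━━━┛               


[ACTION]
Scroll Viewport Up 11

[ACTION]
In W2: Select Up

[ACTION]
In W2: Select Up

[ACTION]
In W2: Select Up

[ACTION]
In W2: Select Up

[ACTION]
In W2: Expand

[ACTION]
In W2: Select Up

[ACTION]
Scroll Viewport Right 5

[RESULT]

━━━━━━━━━━━━━━━━━━━━━┓━━━━━━━━━━━━━━━━━━┓ 
 FileBrowser         ┃ngPuzzle          ┃ 
─────────────────────┨──────────────────┨ 
> [-] app/           ┃────┬────┬────┐   ┃ 
    [+] tools/       ┃  3 │  8 │ 15 │   ┃ 
    [+] build/       ┃────┼────┼────┤   ┃ 
                     ┃  9 │  5 │ 11 │   ┃ 
                     ┃────┼────┼────┤   ┃ 
                     ┃  4 │  7 │    │   ┃ 
                     ┃────┼────┼────┤   ┃ 
                     ┃ 13 │ 14 │ 10 │   ┃ 
                     ┃────┴────┴────┘   ┃ 
                     ┃ 1                ┃ 
                     ┃                  ┃ 
                     ┃                  ┃ 
━━━━━━━━━━━━━━━━━━━━━┛                  ┃ 


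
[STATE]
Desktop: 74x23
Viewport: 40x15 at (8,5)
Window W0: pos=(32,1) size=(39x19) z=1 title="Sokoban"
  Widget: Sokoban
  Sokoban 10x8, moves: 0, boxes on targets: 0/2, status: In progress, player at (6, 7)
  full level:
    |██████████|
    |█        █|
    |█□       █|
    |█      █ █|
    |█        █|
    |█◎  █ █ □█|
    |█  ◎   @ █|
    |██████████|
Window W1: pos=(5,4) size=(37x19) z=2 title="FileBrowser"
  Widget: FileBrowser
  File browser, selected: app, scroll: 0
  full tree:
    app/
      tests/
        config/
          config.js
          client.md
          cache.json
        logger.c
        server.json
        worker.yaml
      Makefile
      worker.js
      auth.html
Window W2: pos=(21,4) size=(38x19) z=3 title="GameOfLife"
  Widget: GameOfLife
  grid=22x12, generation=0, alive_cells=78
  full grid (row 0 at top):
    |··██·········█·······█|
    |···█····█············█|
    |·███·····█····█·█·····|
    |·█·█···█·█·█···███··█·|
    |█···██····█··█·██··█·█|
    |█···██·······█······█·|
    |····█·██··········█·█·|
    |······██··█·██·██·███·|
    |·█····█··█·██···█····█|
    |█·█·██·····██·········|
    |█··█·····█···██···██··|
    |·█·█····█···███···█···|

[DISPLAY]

ileBrowser   ┃ GameOfLife               
─────────────┠──────────────────────────
[-] app/     ┃Gen: 0                    
  [+] tests/ ┃··██·········█·······█    
  Makefile   ┃···█····█············█    
  worker.js  ┃·███·····█····█·█·····    
  auth.html  ┃·█·█···█·█·█···███··█·    
             ┃█···██····█··█·██··█·█    
             ┃█···██·······█······█·    
             ┃····█·██··········█·█·    
             ┃······██··█·██·██·███·    
             ┃·█····█··█·██···█····█    
             ┃█·█·██·····██·········    
             ┃█··█·····█···██···██··    
             ┃·█·█····█···███···█···    


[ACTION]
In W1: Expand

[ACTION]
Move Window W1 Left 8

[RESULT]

owser        ┃ GameOfLife               
─────────────┠──────────────────────────
pp/          ┃Gen: 0                    
 tests/      ┃··██·········█·······█    
efile        ┃···█····█············█    
ker.js       ┃·███·····█····█·█·····    
h.html       ┃·█·█···█·█·█···███··█·    
             ┃█···██····█··█·██··█·█    
             ┃█···██·······█······█·    
             ┃····█·██··········█·█·    
             ┃······██··█·██·██·███·    
             ┃·█····█··█·██···█····█    
             ┃█·█·██·····██·········    
             ┃█··█·····█···██···██··    
             ┃·█·█····█···███···█···    


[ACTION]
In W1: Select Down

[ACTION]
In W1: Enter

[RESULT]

owser        ┃ GameOfLife               
─────────────┠──────────────────────────
pp/          ┃Gen: 0                    
 tests/      ┃··██·········█·······█    
+] config/   ┃···█····█············█    
ogger.c      ┃·███·····█····█·█·····    
erver.json   ┃·█·█···█·█·█···███··█·    
orker.yaml   ┃█···██····█··█·██··█·█    
efile        ┃█···██·······█······█·    
ker.js       ┃····█·██··········█·█·    
h.html       ┃······██··█·██·██·███·    
             ┃·█····█··█·██···█····█    
             ┃█·█·██·····██·········    
             ┃█··█·····█···██···██··    
             ┃·█·█····█···███···█···    


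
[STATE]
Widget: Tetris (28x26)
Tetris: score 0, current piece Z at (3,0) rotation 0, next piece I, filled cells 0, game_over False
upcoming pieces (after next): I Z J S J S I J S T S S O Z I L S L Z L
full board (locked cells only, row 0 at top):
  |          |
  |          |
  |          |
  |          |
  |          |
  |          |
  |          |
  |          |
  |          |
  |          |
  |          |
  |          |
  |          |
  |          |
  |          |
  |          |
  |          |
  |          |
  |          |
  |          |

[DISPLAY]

   ▓▓     │Next:            
    ▓▓    │████             
          │                 
          │                 
          │                 
          │                 
          │Score:           
          │0                
          │                 
          │                 
          │                 
          │                 
          │                 
          │                 
          │                 
          │                 
          │                 
          │                 
          │                 
          │                 
          │                 
          │                 
          │                 
          │                 
          │                 
          │                 


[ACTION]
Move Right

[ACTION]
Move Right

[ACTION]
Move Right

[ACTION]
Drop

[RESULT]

          │Next:            
      ▓▓  │████             
       ▓▓ │                 
          │                 
          │                 
          │                 
          │Score:           
          │0                
          │                 
          │                 
          │                 
          │                 
          │                 
          │                 
          │                 
          │                 
          │                 
          │                 
          │                 
          │                 
          │                 
          │                 
          │                 
          │                 
          │                 
          │                 


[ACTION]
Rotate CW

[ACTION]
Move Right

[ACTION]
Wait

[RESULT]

          │Next:            
          │████             
        ▓ │                 
       ▓▓ │                 
       ▓  │                 
          │                 
          │Score:           
          │0                
          │                 
          │                 
          │                 
          │                 
          │                 
          │                 
          │                 
          │                 
          │                 
          │                 
          │                 
          │                 
          │                 
          │                 
          │                 
          │                 
          │                 
          │                 


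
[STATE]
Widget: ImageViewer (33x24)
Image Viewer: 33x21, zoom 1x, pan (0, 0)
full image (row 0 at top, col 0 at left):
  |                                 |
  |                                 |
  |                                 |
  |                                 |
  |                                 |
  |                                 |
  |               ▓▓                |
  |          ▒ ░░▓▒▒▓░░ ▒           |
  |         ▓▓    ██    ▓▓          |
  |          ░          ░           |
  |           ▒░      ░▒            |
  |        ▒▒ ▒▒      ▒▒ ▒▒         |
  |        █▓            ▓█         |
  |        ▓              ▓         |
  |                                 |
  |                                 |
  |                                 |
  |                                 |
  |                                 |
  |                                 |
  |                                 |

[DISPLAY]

                                 
                                 
                                 
                                 
                                 
                                 
               ▓▓                
          ▒ ░░▓▒▒▓░░ ▒           
         ▓▓    ██    ▓▓          
          ░          ░           
           ▒░      ░▒            
        ▒▒ ▒▒      ▒▒ ▒▒         
        █▓            ▓█         
        ▓              ▓         
                                 
                                 
                                 
                                 
                                 
                                 
                                 
                                 
                                 
                                 


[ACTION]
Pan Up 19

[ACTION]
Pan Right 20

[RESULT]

                                 
                                 
                                 
                                 
                                 
                                 
                                 
 ▒                               
 ▓▓                              
 ░                               
▒                                
▒ ▒▒                             
  ▓█                             
   ▓                             
                                 
                                 
                                 
                                 
                                 
                                 
                                 
                                 
                                 
                                 


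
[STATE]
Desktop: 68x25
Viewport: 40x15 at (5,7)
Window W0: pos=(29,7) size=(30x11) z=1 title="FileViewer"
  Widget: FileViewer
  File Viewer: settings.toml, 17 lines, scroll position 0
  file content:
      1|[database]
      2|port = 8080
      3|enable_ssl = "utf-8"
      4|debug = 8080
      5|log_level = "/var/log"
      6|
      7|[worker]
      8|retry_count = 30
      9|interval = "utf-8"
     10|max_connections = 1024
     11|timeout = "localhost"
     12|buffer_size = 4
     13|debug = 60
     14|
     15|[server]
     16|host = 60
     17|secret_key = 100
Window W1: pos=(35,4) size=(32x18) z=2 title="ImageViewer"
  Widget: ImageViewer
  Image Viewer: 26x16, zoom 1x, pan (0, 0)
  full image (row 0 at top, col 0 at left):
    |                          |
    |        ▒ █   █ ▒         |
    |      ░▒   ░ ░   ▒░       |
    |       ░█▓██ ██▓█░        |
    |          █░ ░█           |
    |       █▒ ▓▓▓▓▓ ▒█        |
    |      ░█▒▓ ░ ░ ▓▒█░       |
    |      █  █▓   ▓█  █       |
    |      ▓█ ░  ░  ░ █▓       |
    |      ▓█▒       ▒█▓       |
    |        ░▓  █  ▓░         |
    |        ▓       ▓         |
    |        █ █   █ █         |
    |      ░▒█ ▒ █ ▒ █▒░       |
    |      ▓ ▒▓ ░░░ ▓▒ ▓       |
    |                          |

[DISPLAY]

                        ┏━━━━━┃         
                        ┃ File┃        ▒
                        ┠─────┃      ░▒ 
                        ┃[data┃       ░█
                        ┃port ┃         
                        ┃enabl┃       █▒
                        ┃debug┃      ░█▒
                        ┃log_l┃      █  
                        ┃     ┃      ▓█ 
                        ┃[work┃      ▓█▒
                        ┗━━━━━┃        ░
                              ┃        ▓
                              ┃        █
                              ┃      ░▒█
                              ┗━━━━━━━━━


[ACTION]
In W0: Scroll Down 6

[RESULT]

                        ┏━━━━━┃         
                        ┃ File┃        ▒
                        ┠─────┃      ░▒ 
                        ┃[work┃       ░█
                        ┃retry┃         
                        ┃inter┃       █▒
                        ┃max_c┃      ░█▒
                        ┃timeo┃      █  
                        ┃buffe┃      ▓█ 
                        ┃debug┃      ▓█▒
                        ┗━━━━━┃        ░
                              ┃        ▓
                              ┃        █
                              ┃      ░▒█
                              ┗━━━━━━━━━


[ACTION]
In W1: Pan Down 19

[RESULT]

                        ┏━━━━━┃         
                        ┃ File┃         
                        ┠─────┃         
                        ┃[work┃         
                        ┃retry┃         
                        ┃inter┃         
                        ┃max_c┃         
                        ┃timeo┃         
                        ┃buffe┃         
                        ┃debug┃         
                        ┗━━━━━┃         
                              ┃         
                              ┃         
                              ┃         
                              ┗━━━━━━━━━


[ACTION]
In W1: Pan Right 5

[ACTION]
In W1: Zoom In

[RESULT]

                        ┏━━━━━┃       ▓▓
                        ┃ File┃         
                        ┠─────┃         
                        ┃[work┃         
                        ┃retry┃         
                        ┃inter┃         
                        ┃max_c┃         
                        ┃timeo┃       ░░
                        ┃buffe┃       ░░
                        ┃debug┃       ▓▓
                        ┗━━━━━┃       ▓▓
                              ┃         
                              ┃         
                              ┃         
                              ┗━━━━━━━━━


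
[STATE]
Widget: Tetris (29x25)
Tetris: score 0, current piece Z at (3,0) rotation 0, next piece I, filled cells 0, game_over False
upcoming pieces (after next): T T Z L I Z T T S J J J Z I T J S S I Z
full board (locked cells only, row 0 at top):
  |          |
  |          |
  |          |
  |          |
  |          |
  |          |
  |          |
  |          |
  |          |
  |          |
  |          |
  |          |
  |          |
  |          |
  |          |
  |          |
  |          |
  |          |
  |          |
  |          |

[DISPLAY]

   ▓▓     │Next:             
    ▓▓    │████              
          │                  
          │                  
          │                  
          │                  
          │Score:            
          │0                 
          │                  
          │                  
          │                  
          │                  
          │                  
          │                  
          │                  
          │                  
          │                  
          │                  
          │                  
          │                  
          │                  
          │                  
          │                  
          │                  
          │                  


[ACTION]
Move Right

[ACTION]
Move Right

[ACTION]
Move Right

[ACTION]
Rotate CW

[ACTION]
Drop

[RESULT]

          │Next:             
       ▓  │████              
      ▓▓  │                  
      ▓   │                  
          │                  
          │                  
          │Score:            
          │0                 
          │                  
          │                  
          │                  
          │                  
          │                  
          │                  
          │                  
          │                  
          │                  
          │                  
          │                  
          │                  
          │                  
          │                  
          │                  
          │                  
          │                  


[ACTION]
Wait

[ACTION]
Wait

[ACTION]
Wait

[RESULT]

          │Next:             
          │████              
          │                  
          │                  
       ▓  │                  
      ▓▓  │                  
      ▓   │Score:            
          │0                 
          │                  
          │                  
          │                  
          │                  
          │                  
          │                  
          │                  
          │                  
          │                  
          │                  
          │                  
          │                  
          │                  
          │                  
          │                  
          │                  
          │                  


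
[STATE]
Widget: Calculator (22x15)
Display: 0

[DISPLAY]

                     0
┌───┬───┬───┬───┐     
│ 7 │ 8 │ 9 │ ÷ │     
├───┼───┼───┼───┤     
│ 4 │ 5 │ 6 │ × │     
├───┼───┼───┼───┤     
│ 1 │ 2 │ 3 │ - │     
├───┼───┼───┼───┤     
│ 0 │ . │ = │ + │     
├───┼───┼───┼───┤     
│ C │ MC│ MR│ M+│     
└───┴───┴───┴───┘     
                      
                      
                      


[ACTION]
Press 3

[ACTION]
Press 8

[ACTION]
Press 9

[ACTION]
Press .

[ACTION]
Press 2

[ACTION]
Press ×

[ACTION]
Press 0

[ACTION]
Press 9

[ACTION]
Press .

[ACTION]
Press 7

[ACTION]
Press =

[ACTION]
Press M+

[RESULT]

               3775.24
┌───┬───┬───┬───┐     
│ 7 │ 8 │ 9 │ ÷ │     
├───┼───┼───┼───┤     
│ 4 │ 5 │ 6 │ × │     
├───┼───┼───┼───┤     
│ 1 │ 2 │ 3 │ - │     
├───┼───┼───┼───┤     
│ 0 │ . │ = │ + │     
├───┼───┼───┼───┤     
│ C │ MC│ MR│ M+│     
└───┴───┴───┴───┘     
                      
                      
                      
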